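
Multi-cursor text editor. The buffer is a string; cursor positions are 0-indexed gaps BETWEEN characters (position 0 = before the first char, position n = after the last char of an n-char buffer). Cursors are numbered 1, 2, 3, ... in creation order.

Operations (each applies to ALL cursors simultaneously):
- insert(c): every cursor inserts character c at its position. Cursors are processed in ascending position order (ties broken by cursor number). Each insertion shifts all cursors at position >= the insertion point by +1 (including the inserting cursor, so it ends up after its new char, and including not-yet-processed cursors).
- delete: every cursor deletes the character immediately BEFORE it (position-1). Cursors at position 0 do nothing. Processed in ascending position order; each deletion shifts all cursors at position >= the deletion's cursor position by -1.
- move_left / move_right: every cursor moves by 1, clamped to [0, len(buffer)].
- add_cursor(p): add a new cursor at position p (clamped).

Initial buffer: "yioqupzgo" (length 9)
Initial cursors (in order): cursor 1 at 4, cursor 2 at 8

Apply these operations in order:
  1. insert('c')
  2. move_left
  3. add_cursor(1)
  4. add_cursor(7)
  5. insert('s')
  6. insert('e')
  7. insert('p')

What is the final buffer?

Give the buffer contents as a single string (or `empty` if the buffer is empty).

After op 1 (insert('c')): buffer="yioqcupzgco" (len 11), cursors c1@5 c2@10, authorship ....1....2.
After op 2 (move_left): buffer="yioqcupzgco" (len 11), cursors c1@4 c2@9, authorship ....1....2.
After op 3 (add_cursor(1)): buffer="yioqcupzgco" (len 11), cursors c3@1 c1@4 c2@9, authorship ....1....2.
After op 4 (add_cursor(7)): buffer="yioqcupzgco" (len 11), cursors c3@1 c1@4 c4@7 c2@9, authorship ....1....2.
After op 5 (insert('s')): buffer="ysioqscupszgsco" (len 15), cursors c3@2 c1@6 c4@10 c2@13, authorship .3...11..4..22.
After op 6 (insert('e')): buffer="yseioqsecupsezgseco" (len 19), cursors c3@3 c1@8 c4@13 c2@17, authorship .33...111..44..222.
After op 7 (insert('p')): buffer="ysepioqsepcupsepzgsepco" (len 23), cursors c3@4 c1@10 c4@16 c2@21, authorship .333...1111..444..2222.

Answer: ysepioqsepcupsepzgsepco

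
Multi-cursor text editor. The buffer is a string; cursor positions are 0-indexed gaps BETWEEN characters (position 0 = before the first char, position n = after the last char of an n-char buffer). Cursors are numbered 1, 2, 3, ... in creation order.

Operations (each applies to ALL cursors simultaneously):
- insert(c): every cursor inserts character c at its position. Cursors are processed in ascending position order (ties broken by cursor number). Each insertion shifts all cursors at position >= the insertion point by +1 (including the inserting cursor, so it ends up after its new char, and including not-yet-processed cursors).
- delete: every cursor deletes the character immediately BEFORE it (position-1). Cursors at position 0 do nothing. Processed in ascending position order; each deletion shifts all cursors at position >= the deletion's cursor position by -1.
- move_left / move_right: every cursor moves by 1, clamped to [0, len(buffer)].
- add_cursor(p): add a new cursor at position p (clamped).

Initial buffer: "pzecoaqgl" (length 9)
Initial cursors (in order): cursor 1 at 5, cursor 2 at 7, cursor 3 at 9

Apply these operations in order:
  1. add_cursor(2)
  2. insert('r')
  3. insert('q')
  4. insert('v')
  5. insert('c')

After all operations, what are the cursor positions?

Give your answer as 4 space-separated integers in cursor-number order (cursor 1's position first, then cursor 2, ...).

After op 1 (add_cursor(2)): buffer="pzecoaqgl" (len 9), cursors c4@2 c1@5 c2@7 c3@9, authorship .........
After op 2 (insert('r')): buffer="pzrecoraqrglr" (len 13), cursors c4@3 c1@7 c2@10 c3@13, authorship ..4...1..2..3
After op 3 (insert('q')): buffer="pzrqecorqaqrqglrq" (len 17), cursors c4@4 c1@9 c2@13 c3@17, authorship ..44...11..22..33
After op 4 (insert('v')): buffer="pzrqvecorqvaqrqvglrqv" (len 21), cursors c4@5 c1@11 c2@16 c3@21, authorship ..444...111..222..333
After op 5 (insert('c')): buffer="pzrqvcecorqvcaqrqvcglrqvc" (len 25), cursors c4@6 c1@13 c2@19 c3@25, authorship ..4444...1111..2222..3333

Answer: 13 19 25 6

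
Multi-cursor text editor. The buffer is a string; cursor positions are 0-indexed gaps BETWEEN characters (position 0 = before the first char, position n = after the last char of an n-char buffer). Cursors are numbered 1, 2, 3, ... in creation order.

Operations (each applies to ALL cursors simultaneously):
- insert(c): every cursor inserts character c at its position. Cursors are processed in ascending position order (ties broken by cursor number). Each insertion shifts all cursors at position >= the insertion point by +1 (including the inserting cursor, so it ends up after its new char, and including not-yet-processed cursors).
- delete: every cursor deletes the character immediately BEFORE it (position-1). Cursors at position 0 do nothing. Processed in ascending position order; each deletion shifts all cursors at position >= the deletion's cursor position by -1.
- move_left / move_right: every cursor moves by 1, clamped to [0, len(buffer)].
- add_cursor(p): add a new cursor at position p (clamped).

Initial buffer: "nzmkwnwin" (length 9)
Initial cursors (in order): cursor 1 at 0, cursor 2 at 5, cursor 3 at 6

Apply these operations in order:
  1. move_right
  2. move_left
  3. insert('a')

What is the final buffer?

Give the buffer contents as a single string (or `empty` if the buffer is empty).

After op 1 (move_right): buffer="nzmkwnwin" (len 9), cursors c1@1 c2@6 c3@7, authorship .........
After op 2 (move_left): buffer="nzmkwnwin" (len 9), cursors c1@0 c2@5 c3@6, authorship .........
After op 3 (insert('a')): buffer="anzmkwanawin" (len 12), cursors c1@1 c2@7 c3@9, authorship 1.....2.3...

Answer: anzmkwanawin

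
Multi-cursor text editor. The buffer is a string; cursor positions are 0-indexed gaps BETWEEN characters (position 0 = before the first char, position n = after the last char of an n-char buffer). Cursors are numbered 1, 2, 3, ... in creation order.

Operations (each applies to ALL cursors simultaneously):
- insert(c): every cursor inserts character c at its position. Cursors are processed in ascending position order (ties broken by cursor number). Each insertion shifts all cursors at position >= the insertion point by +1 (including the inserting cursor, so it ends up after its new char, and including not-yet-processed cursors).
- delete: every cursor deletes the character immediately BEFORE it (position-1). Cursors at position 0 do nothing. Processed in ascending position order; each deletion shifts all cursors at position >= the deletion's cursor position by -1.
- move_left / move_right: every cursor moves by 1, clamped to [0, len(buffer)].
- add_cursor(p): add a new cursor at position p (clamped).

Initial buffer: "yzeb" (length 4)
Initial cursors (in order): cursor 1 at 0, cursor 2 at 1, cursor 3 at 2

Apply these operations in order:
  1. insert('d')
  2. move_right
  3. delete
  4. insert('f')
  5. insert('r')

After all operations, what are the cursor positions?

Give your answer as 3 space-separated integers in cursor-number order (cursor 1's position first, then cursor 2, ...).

Answer: 3 6 9

Derivation:
After op 1 (insert('d')): buffer="dydzdeb" (len 7), cursors c1@1 c2@3 c3@5, authorship 1.2.3..
After op 2 (move_right): buffer="dydzdeb" (len 7), cursors c1@2 c2@4 c3@6, authorship 1.2.3..
After op 3 (delete): buffer="dddb" (len 4), cursors c1@1 c2@2 c3@3, authorship 123.
After op 4 (insert('f')): buffer="dfdfdfb" (len 7), cursors c1@2 c2@4 c3@6, authorship 112233.
After op 5 (insert('r')): buffer="dfrdfrdfrb" (len 10), cursors c1@3 c2@6 c3@9, authorship 111222333.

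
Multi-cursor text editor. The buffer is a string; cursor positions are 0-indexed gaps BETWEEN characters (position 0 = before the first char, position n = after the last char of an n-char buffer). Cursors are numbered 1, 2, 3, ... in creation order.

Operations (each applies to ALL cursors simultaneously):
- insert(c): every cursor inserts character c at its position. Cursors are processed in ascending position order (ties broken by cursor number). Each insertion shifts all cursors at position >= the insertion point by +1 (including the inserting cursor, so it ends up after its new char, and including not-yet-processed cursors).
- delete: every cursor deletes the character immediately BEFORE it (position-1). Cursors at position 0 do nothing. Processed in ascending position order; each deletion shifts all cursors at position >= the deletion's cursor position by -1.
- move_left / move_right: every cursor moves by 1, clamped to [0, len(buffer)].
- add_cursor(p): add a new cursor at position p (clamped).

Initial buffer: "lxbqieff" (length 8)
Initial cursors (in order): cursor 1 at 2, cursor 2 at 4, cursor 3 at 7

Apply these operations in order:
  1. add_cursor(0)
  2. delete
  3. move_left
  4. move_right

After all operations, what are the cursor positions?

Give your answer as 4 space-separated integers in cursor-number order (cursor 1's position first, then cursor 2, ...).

Answer: 1 2 4 1

Derivation:
After op 1 (add_cursor(0)): buffer="lxbqieff" (len 8), cursors c4@0 c1@2 c2@4 c3@7, authorship ........
After op 2 (delete): buffer="lbief" (len 5), cursors c4@0 c1@1 c2@2 c3@4, authorship .....
After op 3 (move_left): buffer="lbief" (len 5), cursors c1@0 c4@0 c2@1 c3@3, authorship .....
After op 4 (move_right): buffer="lbief" (len 5), cursors c1@1 c4@1 c2@2 c3@4, authorship .....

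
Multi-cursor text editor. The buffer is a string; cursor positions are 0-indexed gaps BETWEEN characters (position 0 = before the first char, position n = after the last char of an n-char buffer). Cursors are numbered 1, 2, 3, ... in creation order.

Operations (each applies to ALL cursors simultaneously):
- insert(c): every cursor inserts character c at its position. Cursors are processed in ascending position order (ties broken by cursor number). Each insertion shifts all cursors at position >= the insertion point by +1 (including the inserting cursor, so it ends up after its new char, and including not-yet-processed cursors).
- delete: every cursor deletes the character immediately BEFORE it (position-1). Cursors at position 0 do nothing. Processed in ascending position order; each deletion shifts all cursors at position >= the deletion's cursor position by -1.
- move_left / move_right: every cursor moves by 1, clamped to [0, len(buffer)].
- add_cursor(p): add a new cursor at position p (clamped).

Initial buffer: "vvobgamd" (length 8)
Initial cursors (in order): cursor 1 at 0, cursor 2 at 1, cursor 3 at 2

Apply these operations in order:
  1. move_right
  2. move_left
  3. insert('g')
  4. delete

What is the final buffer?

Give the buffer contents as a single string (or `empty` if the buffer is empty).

Answer: vvobgamd

Derivation:
After op 1 (move_right): buffer="vvobgamd" (len 8), cursors c1@1 c2@2 c3@3, authorship ........
After op 2 (move_left): buffer="vvobgamd" (len 8), cursors c1@0 c2@1 c3@2, authorship ........
After op 3 (insert('g')): buffer="gvgvgobgamd" (len 11), cursors c1@1 c2@3 c3@5, authorship 1.2.3......
After op 4 (delete): buffer="vvobgamd" (len 8), cursors c1@0 c2@1 c3@2, authorship ........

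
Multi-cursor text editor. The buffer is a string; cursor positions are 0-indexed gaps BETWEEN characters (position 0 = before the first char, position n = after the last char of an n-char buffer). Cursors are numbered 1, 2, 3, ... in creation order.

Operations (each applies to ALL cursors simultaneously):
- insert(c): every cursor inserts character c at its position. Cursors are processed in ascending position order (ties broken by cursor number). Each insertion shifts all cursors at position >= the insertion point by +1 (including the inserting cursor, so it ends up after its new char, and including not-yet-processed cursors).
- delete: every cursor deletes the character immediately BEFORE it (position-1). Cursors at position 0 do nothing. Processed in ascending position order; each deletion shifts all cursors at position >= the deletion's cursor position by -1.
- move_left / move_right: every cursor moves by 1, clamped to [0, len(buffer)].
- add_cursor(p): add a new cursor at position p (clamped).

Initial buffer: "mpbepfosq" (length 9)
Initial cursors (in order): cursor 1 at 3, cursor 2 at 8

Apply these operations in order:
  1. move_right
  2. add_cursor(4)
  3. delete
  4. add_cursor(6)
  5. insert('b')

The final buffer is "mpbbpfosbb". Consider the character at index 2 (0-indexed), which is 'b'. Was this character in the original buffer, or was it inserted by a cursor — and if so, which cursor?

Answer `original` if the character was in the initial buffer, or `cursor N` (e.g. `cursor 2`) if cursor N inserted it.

Answer: cursor 1

Derivation:
After op 1 (move_right): buffer="mpbepfosq" (len 9), cursors c1@4 c2@9, authorship .........
After op 2 (add_cursor(4)): buffer="mpbepfosq" (len 9), cursors c1@4 c3@4 c2@9, authorship .........
After op 3 (delete): buffer="mppfos" (len 6), cursors c1@2 c3@2 c2@6, authorship ......
After op 4 (add_cursor(6)): buffer="mppfos" (len 6), cursors c1@2 c3@2 c2@6 c4@6, authorship ......
After op 5 (insert('b')): buffer="mpbbpfosbb" (len 10), cursors c1@4 c3@4 c2@10 c4@10, authorship ..13....24
Authorship (.=original, N=cursor N): . . 1 3 . . . . 2 4
Index 2: author = 1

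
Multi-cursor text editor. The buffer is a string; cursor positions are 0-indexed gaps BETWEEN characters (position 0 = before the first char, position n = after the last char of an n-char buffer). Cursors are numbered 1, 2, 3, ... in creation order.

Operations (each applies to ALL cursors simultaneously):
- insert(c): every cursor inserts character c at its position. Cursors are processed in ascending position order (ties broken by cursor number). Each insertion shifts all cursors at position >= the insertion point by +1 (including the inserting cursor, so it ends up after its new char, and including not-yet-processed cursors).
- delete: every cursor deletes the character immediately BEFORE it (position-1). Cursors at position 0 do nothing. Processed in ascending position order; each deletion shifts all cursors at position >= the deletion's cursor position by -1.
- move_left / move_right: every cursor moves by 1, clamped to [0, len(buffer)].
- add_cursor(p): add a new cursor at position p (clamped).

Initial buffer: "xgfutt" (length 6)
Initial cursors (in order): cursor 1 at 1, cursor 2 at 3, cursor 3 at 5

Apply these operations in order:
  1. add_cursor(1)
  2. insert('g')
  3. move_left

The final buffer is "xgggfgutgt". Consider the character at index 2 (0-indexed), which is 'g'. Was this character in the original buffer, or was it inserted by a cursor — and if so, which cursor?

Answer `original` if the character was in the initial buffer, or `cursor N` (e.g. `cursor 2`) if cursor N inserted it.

After op 1 (add_cursor(1)): buffer="xgfutt" (len 6), cursors c1@1 c4@1 c2@3 c3@5, authorship ......
After op 2 (insert('g')): buffer="xgggfgutgt" (len 10), cursors c1@3 c4@3 c2@6 c3@9, authorship .14..2..3.
After op 3 (move_left): buffer="xgggfgutgt" (len 10), cursors c1@2 c4@2 c2@5 c3@8, authorship .14..2..3.
Authorship (.=original, N=cursor N): . 1 4 . . 2 . . 3 .
Index 2: author = 4

Answer: cursor 4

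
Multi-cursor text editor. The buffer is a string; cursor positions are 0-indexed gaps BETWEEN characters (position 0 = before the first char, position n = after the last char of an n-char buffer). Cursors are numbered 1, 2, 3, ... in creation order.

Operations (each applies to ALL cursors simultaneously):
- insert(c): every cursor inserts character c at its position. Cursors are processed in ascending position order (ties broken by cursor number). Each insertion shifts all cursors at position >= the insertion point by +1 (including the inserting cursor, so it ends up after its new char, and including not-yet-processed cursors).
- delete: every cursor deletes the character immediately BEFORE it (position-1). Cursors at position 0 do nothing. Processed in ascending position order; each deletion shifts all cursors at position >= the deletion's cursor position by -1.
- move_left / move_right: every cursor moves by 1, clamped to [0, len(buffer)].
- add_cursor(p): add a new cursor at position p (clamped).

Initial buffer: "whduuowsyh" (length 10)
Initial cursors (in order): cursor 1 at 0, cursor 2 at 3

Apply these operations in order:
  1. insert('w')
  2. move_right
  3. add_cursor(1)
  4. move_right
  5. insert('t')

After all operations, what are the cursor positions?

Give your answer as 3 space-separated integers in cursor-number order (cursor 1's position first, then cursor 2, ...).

After op 1 (insert('w')): buffer="wwhdwuuowsyh" (len 12), cursors c1@1 c2@5, authorship 1...2.......
After op 2 (move_right): buffer="wwhdwuuowsyh" (len 12), cursors c1@2 c2@6, authorship 1...2.......
After op 3 (add_cursor(1)): buffer="wwhdwuuowsyh" (len 12), cursors c3@1 c1@2 c2@6, authorship 1...2.......
After op 4 (move_right): buffer="wwhdwuuowsyh" (len 12), cursors c3@2 c1@3 c2@7, authorship 1...2.......
After op 5 (insert('t')): buffer="wwthtdwuutowsyh" (len 15), cursors c3@3 c1@5 c2@10, authorship 1.3.1.2..2.....

Answer: 5 10 3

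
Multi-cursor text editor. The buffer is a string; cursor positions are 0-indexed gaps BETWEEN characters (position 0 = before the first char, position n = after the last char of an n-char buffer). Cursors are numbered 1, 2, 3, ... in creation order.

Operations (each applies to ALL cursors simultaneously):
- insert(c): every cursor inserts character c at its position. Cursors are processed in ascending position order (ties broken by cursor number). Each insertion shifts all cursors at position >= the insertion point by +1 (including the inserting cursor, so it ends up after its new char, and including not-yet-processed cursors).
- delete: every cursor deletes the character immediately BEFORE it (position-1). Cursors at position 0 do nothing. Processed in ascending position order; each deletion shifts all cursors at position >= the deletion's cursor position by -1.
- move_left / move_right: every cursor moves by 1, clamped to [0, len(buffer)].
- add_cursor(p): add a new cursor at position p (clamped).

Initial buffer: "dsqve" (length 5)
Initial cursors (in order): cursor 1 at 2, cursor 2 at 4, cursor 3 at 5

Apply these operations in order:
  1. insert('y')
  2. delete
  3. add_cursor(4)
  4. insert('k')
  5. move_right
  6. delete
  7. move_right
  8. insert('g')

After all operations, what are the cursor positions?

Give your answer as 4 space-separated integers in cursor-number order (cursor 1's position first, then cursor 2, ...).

Answer: 5 9 9 9

Derivation:
After op 1 (insert('y')): buffer="dsyqvyey" (len 8), cursors c1@3 c2@6 c3@8, authorship ..1..2.3
After op 2 (delete): buffer="dsqve" (len 5), cursors c1@2 c2@4 c3@5, authorship .....
After op 3 (add_cursor(4)): buffer="dsqve" (len 5), cursors c1@2 c2@4 c4@4 c3@5, authorship .....
After op 4 (insert('k')): buffer="dskqvkkek" (len 9), cursors c1@3 c2@7 c4@7 c3@9, authorship ..1..24.3
After op 5 (move_right): buffer="dskqvkkek" (len 9), cursors c1@4 c2@8 c4@8 c3@9, authorship ..1..24.3
After op 6 (delete): buffer="dskvk" (len 5), cursors c1@3 c2@5 c3@5 c4@5, authorship ..1.2
After op 7 (move_right): buffer="dskvk" (len 5), cursors c1@4 c2@5 c3@5 c4@5, authorship ..1.2
After op 8 (insert('g')): buffer="dskvgkggg" (len 9), cursors c1@5 c2@9 c3@9 c4@9, authorship ..1.12234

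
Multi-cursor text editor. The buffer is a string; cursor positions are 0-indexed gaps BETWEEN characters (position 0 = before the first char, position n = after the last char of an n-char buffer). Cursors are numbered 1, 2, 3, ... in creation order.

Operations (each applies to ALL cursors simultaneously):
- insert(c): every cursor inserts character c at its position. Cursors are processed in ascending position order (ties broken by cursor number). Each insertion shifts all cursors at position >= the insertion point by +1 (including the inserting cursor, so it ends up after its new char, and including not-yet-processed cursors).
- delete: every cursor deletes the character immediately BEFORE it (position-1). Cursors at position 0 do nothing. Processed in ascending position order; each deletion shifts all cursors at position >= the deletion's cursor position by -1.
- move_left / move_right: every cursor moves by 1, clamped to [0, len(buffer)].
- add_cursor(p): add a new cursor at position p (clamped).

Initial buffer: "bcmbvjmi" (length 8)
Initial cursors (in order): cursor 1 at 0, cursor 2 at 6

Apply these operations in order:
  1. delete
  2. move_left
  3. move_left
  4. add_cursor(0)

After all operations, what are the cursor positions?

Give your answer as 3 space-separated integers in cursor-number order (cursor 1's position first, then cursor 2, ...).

Answer: 0 3 0

Derivation:
After op 1 (delete): buffer="bcmbvmi" (len 7), cursors c1@0 c2@5, authorship .......
After op 2 (move_left): buffer="bcmbvmi" (len 7), cursors c1@0 c2@4, authorship .......
After op 3 (move_left): buffer="bcmbvmi" (len 7), cursors c1@0 c2@3, authorship .......
After op 4 (add_cursor(0)): buffer="bcmbvmi" (len 7), cursors c1@0 c3@0 c2@3, authorship .......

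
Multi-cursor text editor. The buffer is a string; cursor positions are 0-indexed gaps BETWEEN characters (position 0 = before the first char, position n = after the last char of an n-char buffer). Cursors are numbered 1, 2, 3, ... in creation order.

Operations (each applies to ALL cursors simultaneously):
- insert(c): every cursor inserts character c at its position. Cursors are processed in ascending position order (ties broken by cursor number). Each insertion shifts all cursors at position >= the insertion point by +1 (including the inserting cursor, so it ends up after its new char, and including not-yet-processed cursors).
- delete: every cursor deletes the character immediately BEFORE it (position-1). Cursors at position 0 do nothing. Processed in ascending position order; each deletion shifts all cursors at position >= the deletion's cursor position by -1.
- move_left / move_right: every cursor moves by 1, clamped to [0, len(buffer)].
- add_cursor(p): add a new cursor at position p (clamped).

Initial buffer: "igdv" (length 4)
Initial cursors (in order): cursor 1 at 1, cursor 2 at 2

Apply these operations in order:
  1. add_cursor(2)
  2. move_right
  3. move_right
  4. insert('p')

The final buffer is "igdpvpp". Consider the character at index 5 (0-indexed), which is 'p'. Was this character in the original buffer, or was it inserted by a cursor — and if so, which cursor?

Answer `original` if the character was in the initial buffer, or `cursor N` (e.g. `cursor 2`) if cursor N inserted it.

Answer: cursor 2

Derivation:
After op 1 (add_cursor(2)): buffer="igdv" (len 4), cursors c1@1 c2@2 c3@2, authorship ....
After op 2 (move_right): buffer="igdv" (len 4), cursors c1@2 c2@3 c3@3, authorship ....
After op 3 (move_right): buffer="igdv" (len 4), cursors c1@3 c2@4 c3@4, authorship ....
After op 4 (insert('p')): buffer="igdpvpp" (len 7), cursors c1@4 c2@7 c3@7, authorship ...1.23
Authorship (.=original, N=cursor N): . . . 1 . 2 3
Index 5: author = 2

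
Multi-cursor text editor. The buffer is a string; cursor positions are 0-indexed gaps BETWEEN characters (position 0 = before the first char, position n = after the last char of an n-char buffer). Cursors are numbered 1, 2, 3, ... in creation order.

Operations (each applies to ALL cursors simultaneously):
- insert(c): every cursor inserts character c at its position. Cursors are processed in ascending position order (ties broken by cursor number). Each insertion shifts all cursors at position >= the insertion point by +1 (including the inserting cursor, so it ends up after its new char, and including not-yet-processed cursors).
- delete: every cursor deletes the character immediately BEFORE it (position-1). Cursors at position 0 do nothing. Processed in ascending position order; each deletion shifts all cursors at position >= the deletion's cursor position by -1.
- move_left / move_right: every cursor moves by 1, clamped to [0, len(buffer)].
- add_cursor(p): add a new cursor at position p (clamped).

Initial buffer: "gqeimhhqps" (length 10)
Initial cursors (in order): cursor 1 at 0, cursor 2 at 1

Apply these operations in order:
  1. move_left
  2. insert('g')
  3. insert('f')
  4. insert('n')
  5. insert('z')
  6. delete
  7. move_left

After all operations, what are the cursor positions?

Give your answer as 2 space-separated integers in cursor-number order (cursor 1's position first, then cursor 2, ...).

Answer: 5 5

Derivation:
After op 1 (move_left): buffer="gqeimhhqps" (len 10), cursors c1@0 c2@0, authorship ..........
After op 2 (insert('g')): buffer="gggqeimhhqps" (len 12), cursors c1@2 c2@2, authorship 12..........
After op 3 (insert('f')): buffer="ggffgqeimhhqps" (len 14), cursors c1@4 c2@4, authorship 1212..........
After op 4 (insert('n')): buffer="ggffnngqeimhhqps" (len 16), cursors c1@6 c2@6, authorship 121212..........
After op 5 (insert('z')): buffer="ggffnnzzgqeimhhqps" (len 18), cursors c1@8 c2@8, authorship 12121212..........
After op 6 (delete): buffer="ggffnngqeimhhqps" (len 16), cursors c1@6 c2@6, authorship 121212..........
After op 7 (move_left): buffer="ggffnngqeimhhqps" (len 16), cursors c1@5 c2@5, authorship 121212..........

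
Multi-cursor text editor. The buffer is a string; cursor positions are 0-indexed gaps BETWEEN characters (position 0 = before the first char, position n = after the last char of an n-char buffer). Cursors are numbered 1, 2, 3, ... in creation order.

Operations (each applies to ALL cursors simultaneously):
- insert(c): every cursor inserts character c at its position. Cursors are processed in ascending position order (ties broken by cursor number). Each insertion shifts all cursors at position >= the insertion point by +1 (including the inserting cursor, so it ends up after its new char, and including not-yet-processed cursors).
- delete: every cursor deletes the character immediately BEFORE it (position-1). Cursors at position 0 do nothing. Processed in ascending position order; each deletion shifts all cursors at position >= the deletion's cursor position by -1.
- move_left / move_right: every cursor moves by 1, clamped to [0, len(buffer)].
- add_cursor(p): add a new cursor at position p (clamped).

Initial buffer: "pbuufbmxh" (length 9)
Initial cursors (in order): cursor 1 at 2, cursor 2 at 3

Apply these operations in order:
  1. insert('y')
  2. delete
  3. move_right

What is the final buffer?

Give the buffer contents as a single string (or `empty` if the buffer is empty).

Answer: pbuufbmxh

Derivation:
After op 1 (insert('y')): buffer="pbyuyufbmxh" (len 11), cursors c1@3 c2@5, authorship ..1.2......
After op 2 (delete): buffer="pbuufbmxh" (len 9), cursors c1@2 c2@3, authorship .........
After op 3 (move_right): buffer="pbuufbmxh" (len 9), cursors c1@3 c2@4, authorship .........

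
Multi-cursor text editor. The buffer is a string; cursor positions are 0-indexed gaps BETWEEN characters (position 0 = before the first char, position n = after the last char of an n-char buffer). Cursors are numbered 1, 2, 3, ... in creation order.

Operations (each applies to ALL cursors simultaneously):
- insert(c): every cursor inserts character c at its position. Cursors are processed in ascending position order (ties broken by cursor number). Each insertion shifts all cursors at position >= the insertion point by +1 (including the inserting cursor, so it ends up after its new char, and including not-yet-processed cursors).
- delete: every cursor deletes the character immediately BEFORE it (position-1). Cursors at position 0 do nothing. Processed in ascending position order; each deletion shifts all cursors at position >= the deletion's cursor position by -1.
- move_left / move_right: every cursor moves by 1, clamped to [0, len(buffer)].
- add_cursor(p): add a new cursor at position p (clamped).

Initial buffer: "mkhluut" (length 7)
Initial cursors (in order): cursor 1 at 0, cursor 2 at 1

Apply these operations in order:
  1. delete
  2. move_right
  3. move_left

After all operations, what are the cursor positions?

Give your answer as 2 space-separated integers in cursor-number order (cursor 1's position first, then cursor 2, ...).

Answer: 0 0

Derivation:
After op 1 (delete): buffer="khluut" (len 6), cursors c1@0 c2@0, authorship ......
After op 2 (move_right): buffer="khluut" (len 6), cursors c1@1 c2@1, authorship ......
After op 3 (move_left): buffer="khluut" (len 6), cursors c1@0 c2@0, authorship ......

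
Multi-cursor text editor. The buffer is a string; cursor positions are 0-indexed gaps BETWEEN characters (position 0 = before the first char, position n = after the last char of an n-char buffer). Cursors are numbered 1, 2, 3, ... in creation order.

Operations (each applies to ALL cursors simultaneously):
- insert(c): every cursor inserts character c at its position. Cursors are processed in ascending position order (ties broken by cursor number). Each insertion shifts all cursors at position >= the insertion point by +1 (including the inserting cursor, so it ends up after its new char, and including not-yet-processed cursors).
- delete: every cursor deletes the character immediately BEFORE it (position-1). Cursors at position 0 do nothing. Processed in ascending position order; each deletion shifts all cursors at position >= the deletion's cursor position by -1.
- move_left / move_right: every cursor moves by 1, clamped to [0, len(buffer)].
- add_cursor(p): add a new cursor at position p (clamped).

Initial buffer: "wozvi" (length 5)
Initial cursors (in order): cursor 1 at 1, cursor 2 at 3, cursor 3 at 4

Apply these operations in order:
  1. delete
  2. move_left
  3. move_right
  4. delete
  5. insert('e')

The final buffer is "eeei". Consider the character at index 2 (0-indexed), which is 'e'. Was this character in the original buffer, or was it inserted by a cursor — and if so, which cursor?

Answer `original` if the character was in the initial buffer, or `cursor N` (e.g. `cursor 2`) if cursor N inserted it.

Answer: cursor 3

Derivation:
After op 1 (delete): buffer="oi" (len 2), cursors c1@0 c2@1 c3@1, authorship ..
After op 2 (move_left): buffer="oi" (len 2), cursors c1@0 c2@0 c3@0, authorship ..
After op 3 (move_right): buffer="oi" (len 2), cursors c1@1 c2@1 c3@1, authorship ..
After op 4 (delete): buffer="i" (len 1), cursors c1@0 c2@0 c3@0, authorship .
After op 5 (insert('e')): buffer="eeei" (len 4), cursors c1@3 c2@3 c3@3, authorship 123.
Authorship (.=original, N=cursor N): 1 2 3 .
Index 2: author = 3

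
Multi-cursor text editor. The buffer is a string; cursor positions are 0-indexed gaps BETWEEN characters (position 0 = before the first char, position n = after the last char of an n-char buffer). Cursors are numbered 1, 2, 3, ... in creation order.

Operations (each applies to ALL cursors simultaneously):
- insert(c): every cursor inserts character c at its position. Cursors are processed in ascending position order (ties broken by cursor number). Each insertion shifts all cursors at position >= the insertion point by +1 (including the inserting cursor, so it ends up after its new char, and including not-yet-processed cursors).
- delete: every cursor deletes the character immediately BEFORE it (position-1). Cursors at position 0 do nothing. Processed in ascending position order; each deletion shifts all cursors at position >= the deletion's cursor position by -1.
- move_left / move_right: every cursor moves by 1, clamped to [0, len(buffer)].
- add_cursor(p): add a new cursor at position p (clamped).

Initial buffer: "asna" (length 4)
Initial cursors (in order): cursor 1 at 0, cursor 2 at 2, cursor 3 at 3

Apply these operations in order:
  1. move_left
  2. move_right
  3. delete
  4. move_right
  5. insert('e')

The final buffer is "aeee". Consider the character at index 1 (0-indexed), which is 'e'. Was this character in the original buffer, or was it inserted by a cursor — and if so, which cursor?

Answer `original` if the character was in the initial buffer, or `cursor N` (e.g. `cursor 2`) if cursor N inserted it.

Answer: cursor 1

Derivation:
After op 1 (move_left): buffer="asna" (len 4), cursors c1@0 c2@1 c3@2, authorship ....
After op 2 (move_right): buffer="asna" (len 4), cursors c1@1 c2@2 c3@3, authorship ....
After op 3 (delete): buffer="a" (len 1), cursors c1@0 c2@0 c3@0, authorship .
After op 4 (move_right): buffer="a" (len 1), cursors c1@1 c2@1 c3@1, authorship .
After op 5 (insert('e')): buffer="aeee" (len 4), cursors c1@4 c2@4 c3@4, authorship .123
Authorship (.=original, N=cursor N): . 1 2 3
Index 1: author = 1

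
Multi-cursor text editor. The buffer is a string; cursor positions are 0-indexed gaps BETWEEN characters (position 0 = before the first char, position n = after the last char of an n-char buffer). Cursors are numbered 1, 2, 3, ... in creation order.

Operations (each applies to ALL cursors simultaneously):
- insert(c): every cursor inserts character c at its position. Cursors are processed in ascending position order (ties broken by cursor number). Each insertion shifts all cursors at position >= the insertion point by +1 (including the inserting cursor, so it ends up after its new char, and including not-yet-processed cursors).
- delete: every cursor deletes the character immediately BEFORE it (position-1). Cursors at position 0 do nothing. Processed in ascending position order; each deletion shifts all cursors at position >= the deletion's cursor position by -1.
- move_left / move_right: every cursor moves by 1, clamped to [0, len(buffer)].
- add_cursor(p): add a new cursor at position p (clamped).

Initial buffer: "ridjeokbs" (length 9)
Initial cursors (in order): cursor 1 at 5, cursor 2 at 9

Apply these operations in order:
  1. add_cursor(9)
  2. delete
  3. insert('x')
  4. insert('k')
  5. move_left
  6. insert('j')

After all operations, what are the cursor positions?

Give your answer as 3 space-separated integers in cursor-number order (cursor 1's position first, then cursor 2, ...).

After op 1 (add_cursor(9)): buffer="ridjeokbs" (len 9), cursors c1@5 c2@9 c3@9, authorship .........
After op 2 (delete): buffer="ridjok" (len 6), cursors c1@4 c2@6 c3@6, authorship ......
After op 3 (insert('x')): buffer="ridjxokxx" (len 9), cursors c1@5 c2@9 c3@9, authorship ....1..23
After op 4 (insert('k')): buffer="ridjxkokxxkk" (len 12), cursors c1@6 c2@12 c3@12, authorship ....11..2323
After op 5 (move_left): buffer="ridjxkokxxkk" (len 12), cursors c1@5 c2@11 c3@11, authorship ....11..2323
After op 6 (insert('j')): buffer="ridjxjkokxxkjjk" (len 15), cursors c1@6 c2@14 c3@14, authorship ....111..232233

Answer: 6 14 14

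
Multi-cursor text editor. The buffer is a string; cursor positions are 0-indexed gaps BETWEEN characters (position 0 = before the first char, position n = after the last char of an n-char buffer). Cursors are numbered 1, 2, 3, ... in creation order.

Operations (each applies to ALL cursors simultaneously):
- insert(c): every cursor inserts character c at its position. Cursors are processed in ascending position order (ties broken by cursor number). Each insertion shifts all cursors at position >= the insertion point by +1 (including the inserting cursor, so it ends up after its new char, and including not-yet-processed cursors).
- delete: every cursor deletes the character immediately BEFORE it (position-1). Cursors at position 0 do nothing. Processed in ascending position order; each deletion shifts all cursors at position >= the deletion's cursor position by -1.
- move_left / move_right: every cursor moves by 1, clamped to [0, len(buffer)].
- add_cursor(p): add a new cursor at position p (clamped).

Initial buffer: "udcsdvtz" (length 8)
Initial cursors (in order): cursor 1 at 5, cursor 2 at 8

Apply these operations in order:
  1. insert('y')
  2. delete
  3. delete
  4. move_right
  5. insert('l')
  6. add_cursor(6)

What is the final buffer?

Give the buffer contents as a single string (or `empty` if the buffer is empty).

After op 1 (insert('y')): buffer="udcsdyvtzy" (len 10), cursors c1@6 c2@10, authorship .....1...2
After op 2 (delete): buffer="udcsdvtz" (len 8), cursors c1@5 c2@8, authorship ........
After op 3 (delete): buffer="udcsvt" (len 6), cursors c1@4 c2@6, authorship ......
After op 4 (move_right): buffer="udcsvt" (len 6), cursors c1@5 c2@6, authorship ......
After op 5 (insert('l')): buffer="udcsvltl" (len 8), cursors c1@6 c2@8, authorship .....1.2
After op 6 (add_cursor(6)): buffer="udcsvltl" (len 8), cursors c1@6 c3@6 c2@8, authorship .....1.2

Answer: udcsvltl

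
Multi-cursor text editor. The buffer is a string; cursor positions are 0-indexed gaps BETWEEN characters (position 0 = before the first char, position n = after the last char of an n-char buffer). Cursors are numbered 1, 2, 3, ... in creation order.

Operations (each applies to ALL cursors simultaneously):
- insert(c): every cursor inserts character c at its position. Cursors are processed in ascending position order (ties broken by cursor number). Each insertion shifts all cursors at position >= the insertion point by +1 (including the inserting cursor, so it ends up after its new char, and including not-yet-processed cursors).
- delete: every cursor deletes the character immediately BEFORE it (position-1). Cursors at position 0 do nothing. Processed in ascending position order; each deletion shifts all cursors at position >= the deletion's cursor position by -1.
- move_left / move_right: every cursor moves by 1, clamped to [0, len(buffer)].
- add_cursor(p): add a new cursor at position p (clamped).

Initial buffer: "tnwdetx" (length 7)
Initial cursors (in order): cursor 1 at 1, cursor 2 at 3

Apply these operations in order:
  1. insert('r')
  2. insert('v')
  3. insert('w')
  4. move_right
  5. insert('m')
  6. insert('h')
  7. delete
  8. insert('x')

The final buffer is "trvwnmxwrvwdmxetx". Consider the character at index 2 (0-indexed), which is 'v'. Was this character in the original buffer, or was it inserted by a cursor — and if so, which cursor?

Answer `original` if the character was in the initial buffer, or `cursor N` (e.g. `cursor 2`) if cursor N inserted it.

Answer: cursor 1

Derivation:
After op 1 (insert('r')): buffer="trnwrdetx" (len 9), cursors c1@2 c2@5, authorship .1..2....
After op 2 (insert('v')): buffer="trvnwrvdetx" (len 11), cursors c1@3 c2@7, authorship .11..22....
After op 3 (insert('w')): buffer="trvwnwrvwdetx" (len 13), cursors c1@4 c2@9, authorship .111..222....
After op 4 (move_right): buffer="trvwnwrvwdetx" (len 13), cursors c1@5 c2@10, authorship .111..222....
After op 5 (insert('m')): buffer="trvwnmwrvwdmetx" (len 15), cursors c1@6 c2@12, authorship .111.1.222.2...
After op 6 (insert('h')): buffer="trvwnmhwrvwdmhetx" (len 17), cursors c1@7 c2@14, authorship .111.11.222.22...
After op 7 (delete): buffer="trvwnmwrvwdmetx" (len 15), cursors c1@6 c2@12, authorship .111.1.222.2...
After op 8 (insert('x')): buffer="trvwnmxwrvwdmxetx" (len 17), cursors c1@7 c2@14, authorship .111.11.222.22...
Authorship (.=original, N=cursor N): . 1 1 1 . 1 1 . 2 2 2 . 2 2 . . .
Index 2: author = 1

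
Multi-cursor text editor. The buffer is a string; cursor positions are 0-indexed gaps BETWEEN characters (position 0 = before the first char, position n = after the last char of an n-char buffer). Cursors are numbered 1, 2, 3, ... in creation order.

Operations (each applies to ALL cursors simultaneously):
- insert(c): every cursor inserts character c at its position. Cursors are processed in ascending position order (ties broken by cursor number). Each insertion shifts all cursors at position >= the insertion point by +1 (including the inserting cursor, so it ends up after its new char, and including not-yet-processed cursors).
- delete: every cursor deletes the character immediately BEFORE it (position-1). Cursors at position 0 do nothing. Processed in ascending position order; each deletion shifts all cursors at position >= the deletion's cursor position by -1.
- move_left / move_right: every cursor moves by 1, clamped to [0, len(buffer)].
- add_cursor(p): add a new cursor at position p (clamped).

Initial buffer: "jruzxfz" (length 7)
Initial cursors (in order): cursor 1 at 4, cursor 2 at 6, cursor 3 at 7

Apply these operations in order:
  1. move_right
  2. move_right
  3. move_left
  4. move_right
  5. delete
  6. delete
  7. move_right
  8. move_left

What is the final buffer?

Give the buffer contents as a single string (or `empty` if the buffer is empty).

Answer: j

Derivation:
After op 1 (move_right): buffer="jruzxfz" (len 7), cursors c1@5 c2@7 c3@7, authorship .......
After op 2 (move_right): buffer="jruzxfz" (len 7), cursors c1@6 c2@7 c3@7, authorship .......
After op 3 (move_left): buffer="jruzxfz" (len 7), cursors c1@5 c2@6 c3@6, authorship .......
After op 4 (move_right): buffer="jruzxfz" (len 7), cursors c1@6 c2@7 c3@7, authorship .......
After op 5 (delete): buffer="jruz" (len 4), cursors c1@4 c2@4 c3@4, authorship ....
After op 6 (delete): buffer="j" (len 1), cursors c1@1 c2@1 c3@1, authorship .
After op 7 (move_right): buffer="j" (len 1), cursors c1@1 c2@1 c3@1, authorship .
After op 8 (move_left): buffer="j" (len 1), cursors c1@0 c2@0 c3@0, authorship .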